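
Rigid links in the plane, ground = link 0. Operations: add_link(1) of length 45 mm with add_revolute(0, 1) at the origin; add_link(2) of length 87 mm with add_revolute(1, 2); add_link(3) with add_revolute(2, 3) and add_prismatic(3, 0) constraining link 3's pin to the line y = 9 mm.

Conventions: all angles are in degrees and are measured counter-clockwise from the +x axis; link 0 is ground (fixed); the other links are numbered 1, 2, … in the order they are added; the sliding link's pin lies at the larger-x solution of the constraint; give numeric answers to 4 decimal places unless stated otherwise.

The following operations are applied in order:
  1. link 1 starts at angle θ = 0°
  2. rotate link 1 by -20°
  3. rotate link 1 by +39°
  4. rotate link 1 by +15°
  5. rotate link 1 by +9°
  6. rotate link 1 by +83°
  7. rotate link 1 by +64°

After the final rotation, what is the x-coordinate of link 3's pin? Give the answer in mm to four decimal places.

geometry: r = 45 mm, L = 87 mm, e = 9 mm; θ starts at 0°
rotate link 1 by -20°: θ ← 0° -20° = -20°
rotate link 1 by +39°: θ ← -20° +39° = 19°
rotate link 1 by +15°: θ ← 19° +15° = 34°
rotate link 1 by +9°: θ ← 34° +9° = 43°
rotate link 1 by +83°: θ ← 43° +83° = 126°
rotate link 1 by +64°: θ ← 126° +64° = 190°
crank pin P = (r cos θ, r sin θ) = (-44.316349, -7.814168)
h = r sin θ − e = -7.814168 − 9 = -16.814168
x = r cos θ + √(L² − h²) = -44.316349 + 85.359731 = 41.043383

41.0434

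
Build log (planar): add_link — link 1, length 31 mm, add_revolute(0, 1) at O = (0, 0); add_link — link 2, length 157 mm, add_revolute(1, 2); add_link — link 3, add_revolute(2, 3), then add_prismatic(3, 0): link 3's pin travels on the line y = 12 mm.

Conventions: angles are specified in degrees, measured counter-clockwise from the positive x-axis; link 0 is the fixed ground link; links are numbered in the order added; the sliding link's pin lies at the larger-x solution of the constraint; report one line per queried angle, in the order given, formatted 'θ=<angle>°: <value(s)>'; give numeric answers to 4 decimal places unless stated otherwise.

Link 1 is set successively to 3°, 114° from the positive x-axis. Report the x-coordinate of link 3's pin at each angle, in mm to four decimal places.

geometry: r = 31 mm, L = 157 mm, e = 12 mm
θ=3°: crank pin P = (r cos θ, r sin θ) = (30.957516, 1.622415)
θ=3°: h = r sin θ − e = 1.622415 − 12 = -10.377585
θ=3°: x = r cos θ + √(L² − h²) = 30.957516 + 156.656649 = 187.614165
θ=114°: crank pin P = (r cos θ, r sin θ) = (-12.608836, 28.319909)
θ=114°: h = r sin θ − e = 28.319909 − 12 = 16.319909
θ=114°: x = r cos θ + √(L² − h²) = -12.608836 + 156.149481 = 143.540646

θ=3°: 187.6142
θ=114°: 143.5406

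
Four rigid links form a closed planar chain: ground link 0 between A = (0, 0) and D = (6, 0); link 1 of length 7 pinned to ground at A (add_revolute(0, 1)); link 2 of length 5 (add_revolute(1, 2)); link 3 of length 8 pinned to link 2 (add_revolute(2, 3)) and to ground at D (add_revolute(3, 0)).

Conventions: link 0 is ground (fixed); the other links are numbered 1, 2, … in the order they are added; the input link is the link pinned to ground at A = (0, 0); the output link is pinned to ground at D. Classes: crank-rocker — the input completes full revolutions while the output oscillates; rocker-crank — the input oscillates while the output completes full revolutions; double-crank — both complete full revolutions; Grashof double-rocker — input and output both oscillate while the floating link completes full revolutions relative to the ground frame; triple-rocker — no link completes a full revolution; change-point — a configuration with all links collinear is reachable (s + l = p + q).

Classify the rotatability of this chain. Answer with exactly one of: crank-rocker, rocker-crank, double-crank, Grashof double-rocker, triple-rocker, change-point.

lengths: ground=6, input=7, coupler=5, output=8
sorted: s=5 (shortest), l=8 (longest), p+q=13
s + l = 13 vs p + q = 13
s + l = p + q → change-point (collinear configuration reachable)

change-point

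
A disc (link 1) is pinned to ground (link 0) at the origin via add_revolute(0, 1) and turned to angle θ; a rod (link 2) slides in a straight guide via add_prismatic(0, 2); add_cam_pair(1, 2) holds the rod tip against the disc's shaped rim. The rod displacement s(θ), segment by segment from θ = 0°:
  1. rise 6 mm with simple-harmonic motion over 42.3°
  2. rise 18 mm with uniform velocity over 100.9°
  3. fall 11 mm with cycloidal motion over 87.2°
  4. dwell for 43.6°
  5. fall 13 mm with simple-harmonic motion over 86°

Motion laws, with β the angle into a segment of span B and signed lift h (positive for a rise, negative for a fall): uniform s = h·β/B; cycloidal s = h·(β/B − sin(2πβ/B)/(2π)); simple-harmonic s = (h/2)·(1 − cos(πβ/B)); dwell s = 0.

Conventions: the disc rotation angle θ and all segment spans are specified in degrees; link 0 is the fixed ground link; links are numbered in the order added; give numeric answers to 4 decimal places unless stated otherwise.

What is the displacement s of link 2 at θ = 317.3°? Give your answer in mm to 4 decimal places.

segment 1 (0° to 42.3°, simple-harmonic, h = 6) is passed completely: s = 0.0000 + (6) = 6.0000
segment 2 (42.3° to 143.2°, uniform, h = 18) is passed completely: s = 6.0000 + (18) = 24.0000
segment 3 (143.2° to 230.4°, cycloidal, h = -11) is passed completely: s = 24.0000 + (-11) = 13.0000
segment 4 (230.4° to 274°, dwell): s unchanged at 13.0000
θ = 317.3° falls in segment 5 (274° to 360°, simple-harmonic, h = -13): β = 317.3 − 274 = 43.3°, B = 86°; Δs = -13/2·(1 − cos(π·0.5035)) = -6.5712; s = 13.0000 − 6.5712 = 6.4288

6.4288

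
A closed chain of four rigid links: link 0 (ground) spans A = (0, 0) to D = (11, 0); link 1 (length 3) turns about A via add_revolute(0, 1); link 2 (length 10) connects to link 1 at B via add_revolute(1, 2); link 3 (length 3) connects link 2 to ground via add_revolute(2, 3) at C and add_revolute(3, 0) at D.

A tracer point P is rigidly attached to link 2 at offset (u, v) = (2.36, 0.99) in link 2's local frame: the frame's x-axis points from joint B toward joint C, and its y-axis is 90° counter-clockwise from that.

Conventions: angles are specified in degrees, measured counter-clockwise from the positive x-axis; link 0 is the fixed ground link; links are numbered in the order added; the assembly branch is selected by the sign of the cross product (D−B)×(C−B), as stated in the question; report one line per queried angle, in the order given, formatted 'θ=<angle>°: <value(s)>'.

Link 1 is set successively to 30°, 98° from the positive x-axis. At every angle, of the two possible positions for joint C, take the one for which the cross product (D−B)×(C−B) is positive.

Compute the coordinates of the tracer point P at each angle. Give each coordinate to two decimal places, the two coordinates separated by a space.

A=(0,0), D=(11.00,0)
θ=30°: B = A + 3.00·(cos30°, sin30°) = (2.5981, 1.5000)
θ=30°: |BD| = 8.5348
θ=30°: circle(B,10.00) ∩ circle(D,3.00): a=9.5985, h=2.8051
θ=30°:   candidates: C₊=(12.5402,2.5745) cross=23.941; C₋=(11.5542,-2.9484) cross=-23.941
θ=30°:   branch + wants cross > 0 → take C=(12.5402,2.5745) (cross=23.941)
θ=30°: ex = (C−B)/|BC| = (0.9942,0.1074); ey = (-0.1074,0.9942)
θ=30°: P = B + 2.36·ex + 0.99·ey = (4.8380,2.7378)
θ=98°: B = A + 3.00·(cos98°, sin98°) = (-0.4175, 2.9708)
θ=98°: |BD| = 11.7977
θ=98°: circle(B,10.00) ∩ circle(D,3.00): a=9.7555, h=2.1976
θ=98°:   candidates: C₊=(9.5770,2.6411) cross=25.927; C₋=(8.4703,-1.6126) cross=-25.927
θ=98°:   branch + wants cross > 0 → take C=(9.5770,2.6411) (cross=25.927)
θ=98°: ex = (C−B)/|BC| = (0.9995,-0.0330); ey = (0.0330,0.9995)
θ=98°: P = B + 2.36·ex + 0.99·ey = (1.9738,3.8824)

θ=30°: 4.84 2.74
θ=98°: 1.97 3.88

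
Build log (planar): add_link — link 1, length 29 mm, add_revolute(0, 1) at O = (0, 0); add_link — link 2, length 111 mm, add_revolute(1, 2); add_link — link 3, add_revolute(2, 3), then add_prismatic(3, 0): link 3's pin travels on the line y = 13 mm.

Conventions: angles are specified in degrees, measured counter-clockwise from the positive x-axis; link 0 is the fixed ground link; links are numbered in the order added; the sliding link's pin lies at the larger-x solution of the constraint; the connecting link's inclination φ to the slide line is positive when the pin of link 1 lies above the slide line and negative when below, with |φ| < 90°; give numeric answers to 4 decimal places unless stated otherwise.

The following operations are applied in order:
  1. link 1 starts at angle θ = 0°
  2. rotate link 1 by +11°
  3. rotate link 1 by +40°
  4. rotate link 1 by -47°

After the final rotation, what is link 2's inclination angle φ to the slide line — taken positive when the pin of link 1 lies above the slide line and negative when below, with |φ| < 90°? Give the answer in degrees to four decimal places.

geometry: r = 29 mm, L = 111 mm, e = 13 mm; θ starts at 0°
rotate link 1 by +11°: θ ← 0° +11° = 11°
rotate link 1 by +40°: θ ← 11° +40° = 51°
rotate link 1 by -47°: θ ← 51° -47° = 4°
h = r sin θ − e = 2.022938 − 13 = -10.977062
sin φ = h / L = -10.977062 / 111 = -0.09889245
φ = arcsin(-0.09889245) = -5.675397°

-5.6754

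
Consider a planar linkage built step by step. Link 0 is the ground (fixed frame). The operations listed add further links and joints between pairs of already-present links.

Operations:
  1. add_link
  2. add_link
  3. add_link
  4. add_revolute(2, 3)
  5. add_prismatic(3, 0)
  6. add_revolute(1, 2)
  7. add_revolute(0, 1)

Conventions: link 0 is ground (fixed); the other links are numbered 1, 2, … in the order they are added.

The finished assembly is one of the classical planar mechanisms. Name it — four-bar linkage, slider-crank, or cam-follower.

links: 4 (incl. ground); joints: 3 revolute, 1 prismatic, 0 higher (cam) pair, forming one closed loop
4 links, 3 revolutes + 1 prismatic in one loop → slider-crank

slider-crank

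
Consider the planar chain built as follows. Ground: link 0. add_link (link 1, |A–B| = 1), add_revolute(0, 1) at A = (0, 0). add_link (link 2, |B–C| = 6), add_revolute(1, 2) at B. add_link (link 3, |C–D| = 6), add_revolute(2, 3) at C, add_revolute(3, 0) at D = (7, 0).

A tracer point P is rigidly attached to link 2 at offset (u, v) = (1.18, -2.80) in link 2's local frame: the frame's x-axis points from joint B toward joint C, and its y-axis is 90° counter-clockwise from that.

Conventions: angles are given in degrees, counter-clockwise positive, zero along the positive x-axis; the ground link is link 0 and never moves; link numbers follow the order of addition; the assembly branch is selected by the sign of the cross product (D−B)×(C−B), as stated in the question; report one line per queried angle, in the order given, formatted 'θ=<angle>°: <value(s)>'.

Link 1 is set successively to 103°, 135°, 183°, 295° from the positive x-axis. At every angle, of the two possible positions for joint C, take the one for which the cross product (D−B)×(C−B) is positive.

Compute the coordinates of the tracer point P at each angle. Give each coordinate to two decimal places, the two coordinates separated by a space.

A=(0,0), D=(7.00,0)
θ=103°: B = A + 1.00·(cos103°, sin103°) = (-0.2250, 0.9744)
θ=103°: |BD| = 7.2904
θ=103°: circle(B,6.00) ∩ circle(D,6.00): a=3.6452, h=4.7658
θ=103°:   candidates: C₊=(4.0245,5.2102) cross=34.744; C₋=(2.7506,-4.2358) cross=-34.744
θ=103°:   branch + wants cross > 0 → take C=(4.0245,5.2102) (cross=34.744)
θ=103°: ex = (C−B)/|BC| = (0.7082,0.7060); ey = (-0.7060,0.7082)
θ=103°: P = B + 1.18·ex + -2.80·ey = (2.5875,-0.1756)
θ=135°: B = A + 1.00·(cos135°, sin135°) = (-0.7071, 0.7071)
θ=135°: |BD| = 7.7395
θ=135°: circle(B,6.00) ∩ circle(D,6.00): a=3.8697, h=4.5853
θ=135°:   candidates: C₊=(3.5654,4.9197) cross=35.488; C₋=(2.7275,-4.2126) cross=-35.488
θ=135°:   branch + wants cross > 0 → take C=(3.5654,4.9197) (cross=35.488)
θ=135°: ex = (C−B)/|BC| = (0.7121,0.7021); ey = (-0.7021,0.7121)
θ=135°: P = B + 1.18·ex + -2.80·ey = (2.0990,-0.4582)
θ=183°: B = A + 1.00·(cos183°, sin183°) = (-0.9986, -0.0523)
θ=183°: |BD| = 7.9988
θ=183°: circle(B,6.00) ∩ circle(D,6.00): a=3.9994, h=4.4727
θ=183°:   candidates: C₊=(2.9714,4.4464) cross=35.776; C₋=(3.0299,-4.4987) cross=-35.776
θ=183°:   branch + wants cross > 0 → take C=(2.9714,4.4464) (cross=35.776)
θ=183°: ex = (C−B)/|BC| = (0.6617,0.7498); ey = (-0.7498,0.6617)
θ=183°: P = B + 1.18·ex + -2.80·ey = (1.8816,-1.0203)
θ=295°: B = A + 1.00·(cos295°, sin295°) = (0.4226, -0.9063)
θ=295°: |BD| = 6.6395
θ=295°: circle(B,6.00) ∩ circle(D,6.00): a=3.3198, h=4.9979
θ=295°:   candidates: C₊=(3.0291,4.4980) cross=33.184; C₋=(4.3935,-5.4043) cross=-33.184
θ=295°:   branch + wants cross > 0 → take C=(3.0291,4.4980) (cross=33.184)
θ=295°: ex = (C−B)/|BC| = (0.4344,0.9007); ey = (-0.9007,0.4344)
θ=295°: P = B + 1.18·ex + -2.80·ey = (3.4572,-1.0598)

θ=103°: 2.59 -0.18
θ=135°: 2.10 -0.46
θ=183°: 1.88 -1.02
θ=295°: 3.46 -1.06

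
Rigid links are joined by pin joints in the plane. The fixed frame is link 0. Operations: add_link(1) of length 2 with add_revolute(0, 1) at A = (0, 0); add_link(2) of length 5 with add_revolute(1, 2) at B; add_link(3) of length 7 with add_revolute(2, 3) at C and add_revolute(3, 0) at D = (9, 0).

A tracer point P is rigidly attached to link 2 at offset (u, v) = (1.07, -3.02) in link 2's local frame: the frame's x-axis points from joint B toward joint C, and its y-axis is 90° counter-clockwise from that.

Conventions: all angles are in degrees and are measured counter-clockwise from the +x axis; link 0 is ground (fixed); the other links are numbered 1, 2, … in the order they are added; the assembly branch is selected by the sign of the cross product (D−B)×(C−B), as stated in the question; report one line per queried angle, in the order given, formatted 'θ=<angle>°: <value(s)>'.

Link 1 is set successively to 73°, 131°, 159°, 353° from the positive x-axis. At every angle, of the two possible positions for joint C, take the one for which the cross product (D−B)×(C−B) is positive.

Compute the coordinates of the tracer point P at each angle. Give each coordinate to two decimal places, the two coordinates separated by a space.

A=(0,0), D=(9.00,0)
θ=73°: B = A + 2.00·(cos73°, sin73°) = (0.5847, 1.9126)
θ=73°: |BD| = 8.6299
θ=73°: circle(B,5.00) ∩ circle(D,7.00): a=2.9244, h=4.0556
θ=73°:   candidates: C₊=(4.3353,5.2192) cross=34.999; C₋=(2.5376,-2.6903) cross=-34.999
θ=73°:   branch + wants cross > 0 → take C=(4.3353,5.2192) (cross=34.999)
θ=73°: ex = (C−B)/|BC| = (0.7501,0.6613); ey = (-0.6613,0.7501)
θ=73°: P = B + 1.07·ex + -3.02·ey = (3.3845,0.3549)
θ=131°: B = A + 2.00·(cos131°, sin131°) = (-1.3121, 1.5094)
θ=131°: |BD| = 10.4220
θ=131°: circle(B,5.00) ∩ circle(D,7.00): a=4.0596, h=2.9189
θ=131°:   candidates: C₊=(3.1274,3.8096) cross=30.420; C₋=(2.2819,-1.9666) cross=-30.420
θ=131°:   branch + wants cross > 0 → take C=(3.1274,3.8096) (cross=30.420)
θ=131°: ex = (C−B)/|BC| = (0.8879,0.4600); ey = (-0.4600,0.8879)
θ=131°: P = B + 1.07·ex + -3.02·ey = (1.0272,-0.6798)
θ=159°: B = A + 2.00·(cos159°, sin159°) = (-1.8672, 0.7167)
θ=159°: |BD| = 10.8908
θ=159°: circle(B,5.00) ∩ circle(D,7.00): a=4.3435, h=2.4766
θ=159°:   candidates: C₊=(2.6299,2.9021) cross=26.972; C₋=(2.3040,-2.0404) cross=-26.972
θ=159°:   branch + wants cross > 0 → take C=(2.6299,2.9021) (cross=26.972)
θ=159°: ex = (C−B)/|BC| = (0.8994,0.4371); ey = (-0.4371,0.8994)
θ=159°: P = B + 1.07·ex + -3.02·ey = (0.4152,-1.5318)
θ=353°: B = A + 2.00·(cos353°, sin353°) = (1.9851, -0.2437)
θ=353°: |BD| = 7.0191
θ=353°: circle(B,5.00) ∩ circle(D,7.00): a=1.8000, h=4.6648
θ=353°:   candidates: C₊=(3.6220,4.4807) cross=32.743; C₋=(3.9459,-4.8432) cross=-32.743
θ=353°:   branch + wants cross > 0 → take C=(3.6220,4.4807) (cross=32.743)
θ=353°: ex = (C−B)/|BC| = (0.3274,0.9449); ey = (-0.9449,0.3274)
θ=353°: P = B + 1.07·ex + -3.02·ey = (5.1890,-0.2214)

θ=73°: 3.38 0.35
θ=131°: 1.03 -0.68
θ=159°: 0.42 -1.53
θ=353°: 5.19 -0.22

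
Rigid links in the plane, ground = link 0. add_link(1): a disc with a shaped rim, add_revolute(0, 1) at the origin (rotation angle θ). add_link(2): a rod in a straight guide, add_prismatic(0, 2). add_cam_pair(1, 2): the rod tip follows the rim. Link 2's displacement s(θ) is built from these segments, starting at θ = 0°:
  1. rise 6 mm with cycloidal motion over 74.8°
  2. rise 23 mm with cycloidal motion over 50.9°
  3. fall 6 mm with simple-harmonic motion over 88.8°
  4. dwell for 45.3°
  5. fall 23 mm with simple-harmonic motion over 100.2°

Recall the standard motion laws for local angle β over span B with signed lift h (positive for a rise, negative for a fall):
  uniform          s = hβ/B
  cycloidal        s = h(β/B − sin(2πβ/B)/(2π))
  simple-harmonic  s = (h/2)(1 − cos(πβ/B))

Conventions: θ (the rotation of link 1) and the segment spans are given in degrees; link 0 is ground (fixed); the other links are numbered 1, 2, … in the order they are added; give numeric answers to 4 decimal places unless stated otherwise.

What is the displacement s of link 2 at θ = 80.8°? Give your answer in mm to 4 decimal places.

segment 1 (0° to 74.8°, cycloidal, h = 6) is passed completely: s = 0.0000 + (6) = 6.0000
θ = 80.8° falls in segment 2 (74.8° to 125.7°, cycloidal, h = 23): β = 80.8 − 74.8 = 6°, B = 50.9°; Δs = 23·(0.1179 − sin(2π·0.1179)/(2π)) = 0.2412; s = 6.0000 + 0.2412 = 6.2412

6.2412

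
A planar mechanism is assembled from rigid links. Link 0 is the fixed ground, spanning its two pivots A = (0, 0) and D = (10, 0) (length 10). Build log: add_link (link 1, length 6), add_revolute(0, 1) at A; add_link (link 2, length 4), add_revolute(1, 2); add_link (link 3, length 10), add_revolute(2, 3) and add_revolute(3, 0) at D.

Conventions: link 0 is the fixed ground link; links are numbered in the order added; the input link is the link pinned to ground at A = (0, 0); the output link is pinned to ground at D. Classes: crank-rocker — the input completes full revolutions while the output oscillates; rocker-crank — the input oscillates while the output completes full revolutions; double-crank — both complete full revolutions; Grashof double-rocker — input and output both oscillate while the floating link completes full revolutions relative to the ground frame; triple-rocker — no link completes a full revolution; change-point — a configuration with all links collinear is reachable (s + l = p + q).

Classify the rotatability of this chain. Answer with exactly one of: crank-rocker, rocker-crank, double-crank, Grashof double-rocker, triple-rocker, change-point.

lengths: ground=10, input=6, coupler=4, output=10
sorted: s=4 (shortest), l=10 (longest), p+q=16
s + l = 14 vs p + q = 16
s + l < p + q (Grashof) with shortest = coupler link → Grashof double-rocker

Grashof double-rocker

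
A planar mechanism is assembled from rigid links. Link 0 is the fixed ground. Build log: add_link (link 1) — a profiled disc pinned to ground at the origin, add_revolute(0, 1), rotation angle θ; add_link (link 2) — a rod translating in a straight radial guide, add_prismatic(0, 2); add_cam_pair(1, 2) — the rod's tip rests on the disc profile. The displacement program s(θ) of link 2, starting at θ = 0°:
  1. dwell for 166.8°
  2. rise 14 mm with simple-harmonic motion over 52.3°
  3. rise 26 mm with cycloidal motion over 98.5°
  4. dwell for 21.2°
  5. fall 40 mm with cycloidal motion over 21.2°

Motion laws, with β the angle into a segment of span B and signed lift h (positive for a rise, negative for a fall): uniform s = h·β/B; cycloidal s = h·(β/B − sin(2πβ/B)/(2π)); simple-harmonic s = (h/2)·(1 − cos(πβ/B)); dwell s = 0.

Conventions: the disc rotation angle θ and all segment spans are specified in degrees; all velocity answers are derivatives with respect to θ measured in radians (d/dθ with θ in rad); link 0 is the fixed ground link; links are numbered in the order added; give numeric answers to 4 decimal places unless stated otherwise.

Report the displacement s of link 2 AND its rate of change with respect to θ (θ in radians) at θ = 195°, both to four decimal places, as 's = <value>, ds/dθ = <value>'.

seg 1 [0°–166.8°] dwell: s stays 0.0000
seg 2 [166.8°–219.1°] simple-harmonic, h=14: θ=195° here. β=28.2, B=52.3. 14/2·(1 − cos(π·0.5392)) = 7.8598 → s = 7.8598
velocity in seg [166.8°–219.1°] (simple-harmonic), θ in radians: β = 28.2° = 0.4922 rad, B = 52.3° = 0.9128 rad; ds/dθ = (πh/(2B)) sin(πβ/B) = (π·14/(2·0.9128)) sin(π·0.5392) = 23.909349 mm/rad

s = 7.8598, ds/dθ = 23.9093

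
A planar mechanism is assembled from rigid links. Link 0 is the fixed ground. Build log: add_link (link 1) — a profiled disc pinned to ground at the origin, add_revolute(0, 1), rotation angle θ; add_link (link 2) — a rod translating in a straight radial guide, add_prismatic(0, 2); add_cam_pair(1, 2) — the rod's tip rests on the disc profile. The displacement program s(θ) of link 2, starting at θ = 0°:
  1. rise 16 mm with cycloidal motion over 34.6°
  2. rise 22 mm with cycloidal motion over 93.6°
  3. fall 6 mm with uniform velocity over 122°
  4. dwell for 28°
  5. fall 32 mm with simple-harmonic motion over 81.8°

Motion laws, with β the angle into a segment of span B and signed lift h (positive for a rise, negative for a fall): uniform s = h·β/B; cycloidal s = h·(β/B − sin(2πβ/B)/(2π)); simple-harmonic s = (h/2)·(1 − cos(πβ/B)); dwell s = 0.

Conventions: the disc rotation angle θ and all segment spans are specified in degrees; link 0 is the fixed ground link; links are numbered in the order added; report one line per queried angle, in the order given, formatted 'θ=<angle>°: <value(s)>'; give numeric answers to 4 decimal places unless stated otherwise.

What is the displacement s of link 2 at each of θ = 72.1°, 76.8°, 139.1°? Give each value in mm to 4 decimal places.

seg 1 [0°–34.6°] cycloidal, h=16: full span → s += 16 → s = 16.0000
seg 2 [34.6°–128.2°] cycloidal, h=22: θ=72.1° here. β=37.5, B=93.6. 22·(0.4006 − sin(2π·0.4006)/(2π)) = 6.7675 → s = 22.7675
seg 2 [34.6°–128.2°] cycloidal, h=22: θ=76.8° here. β=42.2, B=93.6. 22·(0.4509 − sin(2π·0.4509)/(2π)) = 8.8547 → s = 24.8547
seg 2 [34.6°–128.2°] cycloidal, h=22: full span → s += 22 → s = 38.0000
seg 3 [128.2°–250.2°] uniform, h=-6: θ=139.1° here. β=10.9, B=122. -6·10.9/122 = -0.5361 → s = 37.4639

θ=72.1°: 22.7675
θ=76.8°: 24.8547
θ=139.1°: 37.4639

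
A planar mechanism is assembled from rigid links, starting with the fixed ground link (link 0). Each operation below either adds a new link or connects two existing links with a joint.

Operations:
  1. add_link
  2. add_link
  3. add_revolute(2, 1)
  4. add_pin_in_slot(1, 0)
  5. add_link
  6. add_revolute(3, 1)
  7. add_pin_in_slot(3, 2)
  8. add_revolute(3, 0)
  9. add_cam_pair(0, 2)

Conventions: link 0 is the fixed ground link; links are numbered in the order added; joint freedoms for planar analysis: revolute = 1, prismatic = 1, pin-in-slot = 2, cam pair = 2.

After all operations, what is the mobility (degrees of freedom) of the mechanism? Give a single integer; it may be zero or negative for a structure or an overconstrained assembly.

(L,J1,J2)=(1,0,0); link0 fixed
link1: (2,0,0)
link2: (3,0,0)
R 2-1 [J1]: (3,1,0)
PS 1-0 [J2]: (3,1,1)
link3: (4,1,1)
R 3-1 [J1]: (4,2,1)
PS 3-2 [J2]: (4,2,2)
R 3-0 [J1]: (4,3,2)
C 0-2 [J2]: (4,3,3)
Grübler: 3·3 − 2·3 − 3 = 0

M = 0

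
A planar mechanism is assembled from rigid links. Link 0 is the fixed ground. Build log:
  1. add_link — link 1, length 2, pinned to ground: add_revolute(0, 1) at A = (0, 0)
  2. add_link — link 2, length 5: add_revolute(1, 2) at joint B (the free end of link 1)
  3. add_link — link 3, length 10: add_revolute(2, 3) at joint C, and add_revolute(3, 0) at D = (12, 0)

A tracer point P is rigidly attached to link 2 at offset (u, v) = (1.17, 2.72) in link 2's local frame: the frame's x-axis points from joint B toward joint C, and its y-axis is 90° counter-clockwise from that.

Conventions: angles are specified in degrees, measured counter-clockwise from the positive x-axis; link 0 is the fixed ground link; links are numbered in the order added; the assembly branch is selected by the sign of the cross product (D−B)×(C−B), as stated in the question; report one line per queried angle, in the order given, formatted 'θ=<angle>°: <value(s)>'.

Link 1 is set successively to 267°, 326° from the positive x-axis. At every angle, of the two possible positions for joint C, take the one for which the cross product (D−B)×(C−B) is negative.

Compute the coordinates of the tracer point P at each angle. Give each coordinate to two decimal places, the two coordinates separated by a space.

A=(0,0), D=(12.00,0)
θ=267°: B = A + 2.00·(cos267°, sin267°) = (-0.1047, -1.9973)
θ=267°: |BD| = 12.2683
θ=267°: circle(B,5.00) ∩ circle(D,10.00): a=3.0775, h=3.9407
θ=267°:   candidates: C₊=(2.2903,2.3919) cross=48.345; C₋=(3.5733,-5.3843) cross=-48.345
θ=267°:   branch - wants cross < 0 → take C=(3.5733,-5.3843) (cross=-48.345)
θ=267°: ex = (C−B)/|BC| = (0.7356,-0.6774); ey = (0.6774,0.7356)
θ=267°: P = B + 1.17·ex + 2.72·ey = (2.5986,-0.7890)
θ=326°: B = A + 2.00·(cos326°, sin326°) = (1.6581, -1.1184)
θ=326°: |BD| = 10.4022
θ=326°: circle(B,5.00) ∩ circle(D,10.00): a=1.5961, h=4.7384
θ=326°:   candidates: C₊=(2.7355,3.7642) cross=49.290; C₋=(3.7544,-5.6577) cross=-49.290
θ=326°:   branch - wants cross < 0 → take C=(3.7544,-5.6577) (cross=-49.290)
θ=326°: ex = (C−B)/|BC| = (0.4193,-0.9079); ey = (0.9079,0.4193)
θ=326°: P = B + 1.17·ex + 2.72·ey = (4.6180,-1.0402)

θ=267°: 2.60 -0.79
θ=326°: 4.62 -1.04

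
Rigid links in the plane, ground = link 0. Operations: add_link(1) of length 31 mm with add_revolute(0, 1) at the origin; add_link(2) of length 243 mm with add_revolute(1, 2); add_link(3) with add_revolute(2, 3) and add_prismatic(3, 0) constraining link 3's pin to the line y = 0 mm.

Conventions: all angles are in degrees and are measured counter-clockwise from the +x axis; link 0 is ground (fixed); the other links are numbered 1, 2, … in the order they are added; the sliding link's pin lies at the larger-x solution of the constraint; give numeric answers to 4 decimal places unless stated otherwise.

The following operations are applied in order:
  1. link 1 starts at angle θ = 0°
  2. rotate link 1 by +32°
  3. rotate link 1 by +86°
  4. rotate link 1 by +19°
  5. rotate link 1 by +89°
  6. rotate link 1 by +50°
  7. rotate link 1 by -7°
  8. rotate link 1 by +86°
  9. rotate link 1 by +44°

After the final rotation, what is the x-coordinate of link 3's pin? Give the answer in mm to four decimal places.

geometry: r = 31 mm, L = 243 mm, e = 0 mm; θ starts at 0°
rotate link 1 by +32°: θ ← 0° +32° = 32°
rotate link 1 by +86°: θ ← 32° +86° = 118°
rotate link 1 by +19°: θ ← 118° +19° = 137°
rotate link 1 by +89°: θ ← 137° +89° = 226°
rotate link 1 by +50°: θ ← 226° +50° = 276°
rotate link 1 by -7°: θ ← 276° -7° = 269°
rotate link 1 by +86°: θ ← 269° +86° = 355°
rotate link 1 by +44°: θ ← 355° +44° = 399°
crank pin P = (r cos θ, r sin θ) = (24.091525, 19.508932)
h = r sin θ − e = 19.508932 − 0 = 19.508932
x = r cos θ + √(L² − h²) = 24.091525 + 242.215610 = 266.307134

266.3071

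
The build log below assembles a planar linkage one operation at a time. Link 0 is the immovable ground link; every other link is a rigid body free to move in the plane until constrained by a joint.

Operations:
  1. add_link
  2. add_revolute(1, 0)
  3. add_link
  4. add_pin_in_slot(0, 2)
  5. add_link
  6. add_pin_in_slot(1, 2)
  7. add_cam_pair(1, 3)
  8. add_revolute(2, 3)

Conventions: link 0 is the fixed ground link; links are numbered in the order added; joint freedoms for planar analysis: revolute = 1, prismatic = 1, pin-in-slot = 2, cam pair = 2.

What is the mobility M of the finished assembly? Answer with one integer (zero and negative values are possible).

ground; <1,0,0>
#1 <2,0,0>
R:1↔0 J1 <2,1,0>
#2 <3,1,0>
PS:0↔2 J2 <3,1,1>
#3 <4,1,1>
PS:1↔2 J2 <4,1,2>
C:1↔3 J2 <4,1,3>
R:2↔3 J1 <4,2,3>
3×3 − 2×2 − 1×3 = 2

M = 2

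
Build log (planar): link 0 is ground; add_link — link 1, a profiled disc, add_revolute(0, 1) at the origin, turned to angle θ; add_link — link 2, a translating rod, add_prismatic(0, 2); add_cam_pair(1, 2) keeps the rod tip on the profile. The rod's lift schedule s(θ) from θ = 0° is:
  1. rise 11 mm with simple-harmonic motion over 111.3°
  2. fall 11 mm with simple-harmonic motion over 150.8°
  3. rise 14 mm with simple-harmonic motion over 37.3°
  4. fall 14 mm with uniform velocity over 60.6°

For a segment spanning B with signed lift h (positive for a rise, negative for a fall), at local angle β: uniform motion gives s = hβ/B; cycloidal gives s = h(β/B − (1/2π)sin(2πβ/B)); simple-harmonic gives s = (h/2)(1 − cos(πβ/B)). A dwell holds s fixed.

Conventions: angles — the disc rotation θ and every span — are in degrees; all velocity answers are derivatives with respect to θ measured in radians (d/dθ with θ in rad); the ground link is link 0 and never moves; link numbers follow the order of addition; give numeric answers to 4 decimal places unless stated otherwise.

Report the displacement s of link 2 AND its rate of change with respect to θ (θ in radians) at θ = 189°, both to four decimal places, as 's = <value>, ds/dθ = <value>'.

seg 1 [0°–111.3°] simple-harmonic, h=11: full span → s += 11 → s = 11.0000
seg 2 [111.3°–262.1°] simple-harmonic, h=-11: θ=189° here. β=77.7, B=150.8. -11/2·(1 − cos(π·0.5153)) = -5.7634 → s = 5.2366
velocity in seg [111.3°–262.1°] (simple-harmonic), θ in radians: β = 77.7° = 1.3561 rad, B = 150.8° = 2.6320 rad; ds/dθ = (πh/(2B)) sin(πβ/B) = (π·(-11)/(2·2.6320)) sin(π·0.5153) = -6.557452 mm/rad

s = 5.2366, ds/dθ = -6.5575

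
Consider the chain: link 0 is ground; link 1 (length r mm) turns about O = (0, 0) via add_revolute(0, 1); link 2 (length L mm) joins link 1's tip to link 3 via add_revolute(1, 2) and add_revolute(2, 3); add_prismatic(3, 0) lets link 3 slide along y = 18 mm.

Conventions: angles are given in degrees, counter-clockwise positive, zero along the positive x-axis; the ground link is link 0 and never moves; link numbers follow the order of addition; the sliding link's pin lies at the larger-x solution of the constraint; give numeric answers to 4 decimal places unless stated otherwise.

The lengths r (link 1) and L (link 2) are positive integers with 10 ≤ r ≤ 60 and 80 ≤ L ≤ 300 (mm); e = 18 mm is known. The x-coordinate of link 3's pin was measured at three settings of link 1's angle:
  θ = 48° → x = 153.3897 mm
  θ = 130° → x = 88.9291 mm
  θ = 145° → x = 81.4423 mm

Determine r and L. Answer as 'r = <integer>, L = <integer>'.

constraint per measurement: (x − r cos θ)² + (r sin θ − e)² = L²
subtracting the θ₁ and θ₂ equations cancels the r² and L² terms:
r = (x₁² − x₂²) / (2[(x₁cos θ₁ + e sin θ₁) − (x₂cos θ₂ + e sin θ₂)]) = 48.9999 → r = 49
L² = (x₁ − r cos θ₁)² + (r sin θ₁ − e)² = 14883.9938 → L = 122.0000 → L = 122
check at θ₃=145°: x = 81.4423 (printed 81.4423) ✓

r = 49, L = 122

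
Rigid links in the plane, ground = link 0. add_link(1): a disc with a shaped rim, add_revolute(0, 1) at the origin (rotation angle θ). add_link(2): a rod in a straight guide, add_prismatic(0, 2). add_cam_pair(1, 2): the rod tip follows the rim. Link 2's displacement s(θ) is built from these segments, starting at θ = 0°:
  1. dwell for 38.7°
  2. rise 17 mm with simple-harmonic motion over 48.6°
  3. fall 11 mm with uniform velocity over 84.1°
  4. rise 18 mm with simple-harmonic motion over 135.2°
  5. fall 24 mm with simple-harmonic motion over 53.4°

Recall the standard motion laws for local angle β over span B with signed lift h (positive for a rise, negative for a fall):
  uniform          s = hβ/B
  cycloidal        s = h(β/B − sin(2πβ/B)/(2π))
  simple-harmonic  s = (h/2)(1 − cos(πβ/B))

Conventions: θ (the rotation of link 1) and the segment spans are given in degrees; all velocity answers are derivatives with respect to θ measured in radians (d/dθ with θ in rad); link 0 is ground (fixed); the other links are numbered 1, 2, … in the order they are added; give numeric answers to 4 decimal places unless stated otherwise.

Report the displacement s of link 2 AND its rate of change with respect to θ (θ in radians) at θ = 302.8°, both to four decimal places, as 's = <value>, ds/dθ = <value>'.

segment 1 (0° to 38.7°, dwell): s unchanged at 0.0000
segment 2 (38.7° to 87.3°, simple-harmonic, h = 17) is passed completely: s = 0.0000 + (17) = 17.0000
segment 3 (87.3° to 171.4°, uniform, h = -11) is passed completely: s = 17.0000 + (-11) = 6.0000
θ = 302.8° falls in segment 4 (171.4° to 306.6°, simple-harmonic, h = 18): β = 302.8 − 171.4 = 131.4°, B = 135.2°; Δs = 18/2·(1 − cos(π·0.9719)) = 17.9649; s = 6.0000 + 17.9649 = 23.9649
velocity in seg [171.4°–306.6°] (simple-harmonic), θ in radians: β = 131.4° = 2.2934 rad, B = 135.2° = 2.3597 rad; ds/dθ = (πh/(2B)) sin(πβ/B) = (π·18/(2·2.3597)) sin(π·0.9719) = 1.056649 mm/rad

s = 23.9649, ds/dθ = 1.0566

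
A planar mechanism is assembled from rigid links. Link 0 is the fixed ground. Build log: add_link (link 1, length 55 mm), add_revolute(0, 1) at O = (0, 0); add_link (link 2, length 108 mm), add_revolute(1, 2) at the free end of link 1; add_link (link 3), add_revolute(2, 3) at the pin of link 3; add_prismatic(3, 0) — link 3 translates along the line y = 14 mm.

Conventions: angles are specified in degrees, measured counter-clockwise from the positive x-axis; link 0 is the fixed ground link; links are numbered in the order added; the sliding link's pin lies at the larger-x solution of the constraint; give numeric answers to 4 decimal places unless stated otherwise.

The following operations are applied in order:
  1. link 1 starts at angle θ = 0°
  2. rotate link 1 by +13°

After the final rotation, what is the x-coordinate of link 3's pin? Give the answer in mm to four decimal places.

geometry: r = 55 mm, L = 108 mm, e = 14 mm; θ starts at 0°
rotate link 1 by +13°: θ ← 0° +13° = 13°
crank pin P = (r cos θ, r sin θ) = (53.590354, 12.372308)
h = r sin θ − e = 12.372308 − 14 = -1.627692
x = r cos θ + √(L² − h²) = 53.590354 + 107.987734 = 161.578087

161.5781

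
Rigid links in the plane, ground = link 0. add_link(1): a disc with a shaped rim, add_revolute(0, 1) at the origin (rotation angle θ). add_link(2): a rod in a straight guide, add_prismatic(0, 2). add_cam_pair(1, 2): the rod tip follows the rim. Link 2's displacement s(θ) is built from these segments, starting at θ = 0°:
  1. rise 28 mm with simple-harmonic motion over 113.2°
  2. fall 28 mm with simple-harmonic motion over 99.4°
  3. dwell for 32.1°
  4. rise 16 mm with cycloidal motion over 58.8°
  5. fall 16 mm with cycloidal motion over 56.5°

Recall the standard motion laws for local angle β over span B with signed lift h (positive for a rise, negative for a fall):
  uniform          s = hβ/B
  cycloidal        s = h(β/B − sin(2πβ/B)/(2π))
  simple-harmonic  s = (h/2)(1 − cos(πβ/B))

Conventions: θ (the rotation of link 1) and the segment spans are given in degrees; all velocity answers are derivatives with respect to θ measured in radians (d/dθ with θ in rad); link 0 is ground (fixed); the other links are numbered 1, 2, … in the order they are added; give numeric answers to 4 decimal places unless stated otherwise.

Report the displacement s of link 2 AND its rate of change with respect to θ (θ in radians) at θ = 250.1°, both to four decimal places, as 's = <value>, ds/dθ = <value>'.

segment 1 (0° to 113.2°, simple-harmonic, h = 28) is passed completely: s = 0.0000 + (28) = 28.0000
segment 2 (113.2° to 212.6°, simple-harmonic, h = -28) is passed completely: s = 28.0000 + (-28) = 0.0000
segment 3 (212.6° to 244.7°, dwell): s unchanged at 0.0000
θ = 250.1° falls in segment 4 (244.7° to 303.5°, cycloidal, h = 16): β = 250.1 − 244.7 = 5.4°, B = 58.8°; Δs = 16·(0.0918 − sin(2π·0.0918)/(2π)) = 0.0802; s = 0.0000 + 0.0802 = 0.0802
velocity in seg [244.7°–303.5°] (cycloidal), θ in radians: β = 5.4° = 0.0942 rad, B = 58.8° = 1.0263 rad; ds/dθ = (h/B)(1 − cos(2πβ/B)) = (16/1.0263)(1 − cos(2π·0.0918)) = 2.524318 mm/rad

s = 0.0802, ds/dθ = 2.5243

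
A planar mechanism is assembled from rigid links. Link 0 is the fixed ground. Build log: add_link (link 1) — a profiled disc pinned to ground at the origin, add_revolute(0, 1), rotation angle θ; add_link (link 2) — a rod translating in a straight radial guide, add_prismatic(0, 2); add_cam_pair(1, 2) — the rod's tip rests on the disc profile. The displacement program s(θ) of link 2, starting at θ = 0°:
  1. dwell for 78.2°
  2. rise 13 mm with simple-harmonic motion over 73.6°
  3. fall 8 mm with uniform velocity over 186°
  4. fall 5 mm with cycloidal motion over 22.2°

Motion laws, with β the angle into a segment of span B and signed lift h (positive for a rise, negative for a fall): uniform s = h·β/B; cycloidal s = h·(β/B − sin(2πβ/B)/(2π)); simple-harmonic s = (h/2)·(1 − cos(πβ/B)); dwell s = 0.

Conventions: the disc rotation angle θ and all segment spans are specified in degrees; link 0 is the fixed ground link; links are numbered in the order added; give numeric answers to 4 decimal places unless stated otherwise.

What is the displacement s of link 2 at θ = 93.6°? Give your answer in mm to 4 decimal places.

seg 1 [0°–78.2°] dwell: s stays 0.0000
seg 2 [78.2°–151.8°] simple-harmonic, h=13: θ=93.6° here. β=15.4, B=73.6. 13/2·(1 − cos(π·0.2092)) = 1.3545 → s = 1.3545

1.3545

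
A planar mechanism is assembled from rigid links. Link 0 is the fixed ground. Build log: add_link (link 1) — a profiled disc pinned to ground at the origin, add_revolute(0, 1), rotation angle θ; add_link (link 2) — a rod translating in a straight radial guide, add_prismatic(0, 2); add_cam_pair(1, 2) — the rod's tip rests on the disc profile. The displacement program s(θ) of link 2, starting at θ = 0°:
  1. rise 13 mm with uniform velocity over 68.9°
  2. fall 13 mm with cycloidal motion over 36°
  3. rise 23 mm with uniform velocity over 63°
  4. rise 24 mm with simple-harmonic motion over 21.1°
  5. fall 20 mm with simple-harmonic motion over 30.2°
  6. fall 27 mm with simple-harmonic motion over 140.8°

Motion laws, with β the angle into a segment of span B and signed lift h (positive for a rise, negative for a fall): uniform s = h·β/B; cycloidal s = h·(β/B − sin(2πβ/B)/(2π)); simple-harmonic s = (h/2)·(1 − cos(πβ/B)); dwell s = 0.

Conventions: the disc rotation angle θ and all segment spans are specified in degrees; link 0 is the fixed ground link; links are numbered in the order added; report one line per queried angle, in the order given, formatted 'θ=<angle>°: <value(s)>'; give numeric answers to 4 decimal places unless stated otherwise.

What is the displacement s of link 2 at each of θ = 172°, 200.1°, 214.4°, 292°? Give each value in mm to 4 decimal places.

seg 1 [0°–68.9°] uniform, h=13: full span → s += 13 → s = 13.0000
seg 2 [68.9°–104.9°] cycloidal, h=-13: full span → s += -13 → s = 0.0000
seg 3 [104.9°–167.9°] uniform, h=23: full span → s += 23 → s = 23.0000
seg 4 [167.9°–189°] simple-harmonic, h=24: θ=172° here. β=4.1, B=21.1. 24/2·(1 − cos(π·0.1943)) = 2.1673 → s = 25.1673
seg 4 [167.9°–189°] simple-harmonic, h=24: full span → s += 24 → s = 47.0000
seg 5 [189°–219.2°] simple-harmonic, h=-20: θ=200.1° here. β=11.1, B=30.2. -20/2·(1 − cos(π·0.3675)) = -5.9580 → s = 41.0420
seg 5 [189°–219.2°] simple-harmonic, h=-20: θ=214.4° here. β=25.4, B=30.2. -20/2·(1 − cos(π·0.8411)) = -18.7791 → s = 28.2209
seg 5 [189°–219.2°] simple-harmonic, h=-20: full span → s += -20 → s = 27.0000
seg 6 [219.2°–360°] simple-harmonic, h=-27: θ=292° here. β=72.8, B=140.8. -27/2·(1 − cos(π·0.5170)) = -14.2226 → s = 12.7774

θ=172°: 25.1673
θ=200.1°: 41.0420
θ=214.4°: 28.2209
θ=292°: 12.7774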